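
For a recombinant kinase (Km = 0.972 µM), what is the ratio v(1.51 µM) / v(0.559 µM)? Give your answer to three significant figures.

1.67

The fractional saturations are [S]/(Km+[S]) = 0.559/1.531 = 0.3651 and 1.51/2.482 = 0.6084.
v₂/v₁ is just their ratio: 0.6084/0.3651 = 1.67.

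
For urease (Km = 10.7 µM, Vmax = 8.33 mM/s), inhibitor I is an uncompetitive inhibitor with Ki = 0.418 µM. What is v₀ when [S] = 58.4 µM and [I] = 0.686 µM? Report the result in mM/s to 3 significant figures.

With α = 1 + [I]/Ki = 1 + 0.686/0.418 = 2.641, the uncompetitive rate law is v = (Vmax/α)·[S] / (Km/α + [S]).
v = (8.33/2.641)×58.4 / (10.7/2.641 + 58.4) = 184.2/62.45 = 2.95 mM/s.

2.95 mM/s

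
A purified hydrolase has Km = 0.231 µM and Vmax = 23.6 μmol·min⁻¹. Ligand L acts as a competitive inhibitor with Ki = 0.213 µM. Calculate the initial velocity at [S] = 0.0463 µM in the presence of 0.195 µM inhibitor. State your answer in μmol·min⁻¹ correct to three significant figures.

2.24 μmol·min⁻¹

α = 1 + [I]/Ki = 1 + 0.195/0.213 = 1.915.
For a competitive inhibitor, Vmax is unchanged and the apparent Km becomes α·Km: Km,app = 0.442 µM, Vmax,app = 23.6 μmol·min⁻¹.
v = Vmax,app·[S]/(Km,app + [S]) = 23.6 × 0.0463/(0.442 + 0.0463) = 2.24 μmol·min⁻¹.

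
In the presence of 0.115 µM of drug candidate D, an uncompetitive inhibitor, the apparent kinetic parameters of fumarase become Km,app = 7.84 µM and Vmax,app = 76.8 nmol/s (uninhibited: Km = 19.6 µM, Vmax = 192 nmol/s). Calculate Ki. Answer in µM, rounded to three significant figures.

Uncompetitive: Vmax,app = Vmax/α (and Km,app = Km/α) with α = 1 + [I]/Ki.
α = Vmax/Vmax,app = 192/76.8 = 2.500.
Since α = 1 + [I]/Ki, [I]/Ki = 2.500 − 1 = 1.500 and Ki = 0.115/1.500 = 0.0767 µM.

0.0767 µM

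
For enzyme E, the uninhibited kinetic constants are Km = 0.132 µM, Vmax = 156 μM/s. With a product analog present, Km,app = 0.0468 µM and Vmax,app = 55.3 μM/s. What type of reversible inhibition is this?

Both Km and Vmax decrease by the same factor (~2.82-fold) — characteristic of uncompetitive inhibition.

uncompetitive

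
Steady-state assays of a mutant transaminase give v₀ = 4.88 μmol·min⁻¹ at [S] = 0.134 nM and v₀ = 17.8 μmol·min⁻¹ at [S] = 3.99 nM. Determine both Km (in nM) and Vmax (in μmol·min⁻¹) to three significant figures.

Km = 0.404 nM; Vmax = 19.6 μmol·min⁻¹

From v = Vmax[S]/(Km+[S]), each point gives Vmax = v(Km+[S])/[S].
Equating: 4.88(Km+0.134)/0.134 = 17.8(Km+3.99)/3.99.
36.42·Km + 4.88 = 4.461·Km + 17.8, so (36.42 − 4.461)·Km = 17.8 − 4.88.
Km = 12.92/31.96 = 0.404 nM; then Vmax = 4.88(0.404+0.134)/0.134 = 19.6 μmol·min⁻¹.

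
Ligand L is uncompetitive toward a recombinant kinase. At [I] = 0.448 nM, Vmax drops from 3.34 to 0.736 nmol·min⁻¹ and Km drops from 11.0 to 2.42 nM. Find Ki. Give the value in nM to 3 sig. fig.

Uncompetitive: Vmax,app = Vmax/α (and Km,app = Km/α) with α = 1 + [I]/Ki.
α = Vmax/Vmax,app = 3.34/0.736 = 4.538.
Since α = 1 + [I]/Ki, [I]/Ki = 4.538 − 1 = 3.538 and Ki = 0.448/3.538 = 0.127 nM.

0.127 nM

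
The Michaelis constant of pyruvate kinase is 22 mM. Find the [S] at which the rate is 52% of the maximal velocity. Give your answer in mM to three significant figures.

23.8 mM

v/Vmax = [S]/(Km+[S]) = 0.52, so [S] = Km·0.52/(1 − 0.52) = 22 × 1.083.
[S] = 23.8 mM.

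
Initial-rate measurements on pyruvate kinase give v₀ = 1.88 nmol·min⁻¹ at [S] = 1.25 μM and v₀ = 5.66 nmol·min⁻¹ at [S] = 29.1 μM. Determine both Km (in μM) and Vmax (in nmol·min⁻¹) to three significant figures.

Km = 2.89 μM; Vmax = 6.22 nmol·min⁻¹

From v = Vmax[S]/(Km+[S]), each point gives Vmax = v(Km+[S])/[S].
Equating: 1.88(Km+1.25)/1.25 = 5.66(Km+29.1)/29.1.
1.504·Km + 1.88 = 0.1945·Km + 5.66, so (1.504 − 0.1945)·Km = 5.66 − 1.88.
Km = 3.780/1.309 = 2.89 μM; then Vmax = 1.88(2.89+1.25)/1.25 = 6.22 nmol·min⁻¹.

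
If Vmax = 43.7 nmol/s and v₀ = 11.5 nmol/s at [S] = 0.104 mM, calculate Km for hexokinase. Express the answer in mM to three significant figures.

v/Vmax = 11.5/43.7 = 0.2632 = [S]/(Km+[S]).
So Km + [S] = [S]/0.2632 = 0.3952 mM, giving Km = 0.3952 − 0.104 = 0.291 mM.

0.291 mM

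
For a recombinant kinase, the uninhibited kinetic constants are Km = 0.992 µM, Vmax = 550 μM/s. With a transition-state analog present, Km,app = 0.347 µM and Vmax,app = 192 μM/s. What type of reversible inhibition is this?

uncompetitive

Both Km and Vmax decrease by the same factor (~2.86-fold) — characteristic of uncompetitive inhibition.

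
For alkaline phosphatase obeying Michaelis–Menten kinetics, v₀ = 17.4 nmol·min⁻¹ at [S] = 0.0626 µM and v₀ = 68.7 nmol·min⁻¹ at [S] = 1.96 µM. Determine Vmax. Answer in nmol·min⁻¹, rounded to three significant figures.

From v = Vmax[S]/(Km+[S]), each point gives Vmax = v(Km+[S])/[S].
Equating: 17.4(Km+0.0626)/0.0626 = 68.7(Km+1.96)/1.96.
278.0·Km + 17.4 = 35.05·Km + 68.7, so (278.0 − 35.05)·Km = 68.7 − 17.4.
Km = 51.30/242.9 = 0.211 µM; then Vmax = 17.4(0.211+0.0626)/0.0626 = 76.1 nmol·min⁻¹.

76.1 nmol·min⁻¹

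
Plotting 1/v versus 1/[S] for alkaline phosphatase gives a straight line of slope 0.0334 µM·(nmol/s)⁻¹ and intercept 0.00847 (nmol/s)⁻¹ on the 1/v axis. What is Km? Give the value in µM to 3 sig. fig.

y-intercept = 1/Vmax ⇒ Vmax = 118 nmol/s; slope = Km/Vmax ⇒ Km = slope × Vmax.
Km = 0.0334 × 118 = 3.94 µM.

3.94 µM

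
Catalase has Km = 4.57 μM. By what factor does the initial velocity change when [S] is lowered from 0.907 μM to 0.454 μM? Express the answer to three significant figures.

0.546

Since Vmax cancels, v₂/v₁ = [S]₂(Km+[S]₁) / [S]₁(Km+[S]₂).
= 0.454×(4.57+0.907) / (0.907×(4.57+0.454)) = 2.487/4.557 = 0.546.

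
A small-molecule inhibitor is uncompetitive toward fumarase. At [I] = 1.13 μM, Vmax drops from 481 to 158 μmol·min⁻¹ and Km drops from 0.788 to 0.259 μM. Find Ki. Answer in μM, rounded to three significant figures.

0.553 μM

Uncompetitive: Vmax,app = Vmax/α (and Km,app = Km/α) with α = 1 + [I]/Ki.
α = Vmax/Vmax,app = 481/158 = 3.044.
Ki = [I]/(α − 1) = 1.13/2.044 = 0.553 μM.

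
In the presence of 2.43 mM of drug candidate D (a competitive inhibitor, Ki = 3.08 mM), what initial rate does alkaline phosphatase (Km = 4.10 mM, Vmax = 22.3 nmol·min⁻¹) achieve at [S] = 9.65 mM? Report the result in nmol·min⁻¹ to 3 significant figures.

12.7 nmol·min⁻¹

α = 1 + [I]/Ki = 1 + 2.43/3.08 = 1.789.
For a competitive inhibitor, Vmax is unchanged and the apparent Km becomes α·Km: Km,app = 7.33 mM, Vmax,app = 22.3 nmol·min⁻¹.
v = Vmax,app·[S]/(Km,app + [S]) = 22.3 × 9.65/(7.33 + 9.65) = 12.7 nmol·min⁻¹.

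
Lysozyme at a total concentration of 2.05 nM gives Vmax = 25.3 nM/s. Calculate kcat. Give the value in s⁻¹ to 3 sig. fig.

12.3 s⁻¹

kcat = Vmax/[E]total = 25.3 nM/s / 2.05 nM = 12.3 s⁻¹.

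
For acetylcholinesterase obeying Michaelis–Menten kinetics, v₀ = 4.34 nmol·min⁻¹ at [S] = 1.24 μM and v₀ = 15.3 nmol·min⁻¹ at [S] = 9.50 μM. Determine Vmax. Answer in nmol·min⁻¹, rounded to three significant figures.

24.6 nmol·min⁻¹

From v = Vmax[S]/(Km+[S]), each point gives Vmax = v(Km+[S])/[S].
Equating: 4.34(Km+1.24)/1.24 = 15.3(Km+9.50)/9.50.
3.500·Km + 4.34 = 1.611·Km + 15.3, so (3.500 − 1.611)·Km = 15.3 − 4.34.
Km = 10.96/1.889 = 5.80 μM; then Vmax = 4.34(5.80+1.24)/1.24 = 24.6 nmol·min⁻¹.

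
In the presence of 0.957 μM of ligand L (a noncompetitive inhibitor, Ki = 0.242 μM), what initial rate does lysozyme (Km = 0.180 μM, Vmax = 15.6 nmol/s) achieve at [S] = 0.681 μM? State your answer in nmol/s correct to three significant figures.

2.49 nmol/s

With α = 1 + [I]/Ki = 1 + 0.957/0.242 = 4.955, the noncompetitive rate law is v = (Vmax/α)·[S] / (Km + [S]).
v = (15.6/4.955)×0.681 / (0.180 + 0.681) = 2.144/0.8610 = 2.49 nmol/s.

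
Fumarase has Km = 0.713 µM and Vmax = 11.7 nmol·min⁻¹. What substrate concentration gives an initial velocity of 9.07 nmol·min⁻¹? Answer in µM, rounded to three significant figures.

The required fractional saturation is v/Vmax = 9.07/11.7 = 0.7752.
Then [S]/(Km+[S]) = 0.7752 ⇒ [S] = 0.713 × 0.7752/(1 − 0.7752) = 2.46 µM.

2.46 µM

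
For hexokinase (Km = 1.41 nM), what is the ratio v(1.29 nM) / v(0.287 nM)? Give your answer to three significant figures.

Since Vmax cancels, v₂/v₁ = [S]₂(Km+[S]₁) / [S]₁(Km+[S]₂).
= 1.29×(1.41+0.287) / (0.287×(1.41+1.29)) = 2.189/0.7749 = 2.83.

2.83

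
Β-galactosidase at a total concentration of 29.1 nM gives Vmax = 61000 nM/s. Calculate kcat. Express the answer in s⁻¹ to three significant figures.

2100 s⁻¹

kcat = Vmax/[E]total = 61000 nM/s / 29.1 nM = 2100 s⁻¹.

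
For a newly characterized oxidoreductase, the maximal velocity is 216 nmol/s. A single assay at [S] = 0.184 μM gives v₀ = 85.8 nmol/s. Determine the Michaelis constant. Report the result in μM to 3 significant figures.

0.279 μM

From v = Vmax[S]/(Km+[S]), Km = [S](Vmax − v)/v.
Km = 0.184 × (216 − 85.8) / 85.8 = 23.96/85.8 = 0.279 μM.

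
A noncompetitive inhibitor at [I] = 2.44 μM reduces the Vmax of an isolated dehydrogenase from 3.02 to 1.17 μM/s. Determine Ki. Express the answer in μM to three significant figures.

1.54 μM

Noncompetitive: Vmax,app = Vmax/α with α = 1 + [I]/Ki.
α = Vmax/Vmax,app = 3.02/1.17 = 2.581.
Ki = [I]/(α − 1) = 2.44/1.581 = 1.54 μM.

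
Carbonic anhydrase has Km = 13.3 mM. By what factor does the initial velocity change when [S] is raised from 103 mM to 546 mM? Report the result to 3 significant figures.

The fractional saturations are [S]/(Km+[S]) = 103/116.3 = 0.8856 and 546/559.3 = 0.9762.
v₂/v₁ is just their ratio: 0.9762/0.8856 = 1.10.

1.10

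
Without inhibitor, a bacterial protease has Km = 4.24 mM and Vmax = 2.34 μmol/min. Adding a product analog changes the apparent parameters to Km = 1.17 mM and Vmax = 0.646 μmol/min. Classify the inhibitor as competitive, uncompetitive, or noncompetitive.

uncompetitive

Both Km and Vmax decrease by the same factor (~3.62-fold) — characteristic of uncompetitive inhibition.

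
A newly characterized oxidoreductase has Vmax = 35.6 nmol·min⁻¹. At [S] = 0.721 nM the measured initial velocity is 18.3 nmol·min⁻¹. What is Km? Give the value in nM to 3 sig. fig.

0.682 nM

v/Vmax = 18.3/35.6 = 0.5140 = [S]/(Km+[S]).
So Km + [S] = [S]/0.5140 = 1.403 nM, giving Km = 1.403 − 0.721 = 0.682 nM.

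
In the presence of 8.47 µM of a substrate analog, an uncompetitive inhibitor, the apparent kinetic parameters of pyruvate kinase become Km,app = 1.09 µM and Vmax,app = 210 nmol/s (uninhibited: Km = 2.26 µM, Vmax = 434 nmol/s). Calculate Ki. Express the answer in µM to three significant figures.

7.94 µM

Uncompetitive: Vmax,app = Vmax/α (and Km,app = Km/α) with α = 1 + [I]/Ki.
α = Vmax/Vmax,app = 434/210 = 2.067.
Ki = [I]/(α − 1) = 8.47/1.067 = 7.94 µM.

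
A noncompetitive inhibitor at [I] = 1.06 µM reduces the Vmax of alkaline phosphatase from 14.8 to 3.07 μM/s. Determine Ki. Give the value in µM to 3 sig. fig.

Noncompetitive: Vmax,app = Vmax/α with α = 1 + [I]/Ki.
α = Vmax/Vmax,app = 14.8/3.07 = 4.821.
Since α = 1 + [I]/Ki, [I]/Ki = 4.821 − 1 = 3.821 and Ki = 1.06/3.821 = 0.277 µM.

0.277 µM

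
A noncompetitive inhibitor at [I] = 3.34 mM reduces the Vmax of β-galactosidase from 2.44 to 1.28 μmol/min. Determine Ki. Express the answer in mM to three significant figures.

Noncompetitive: Vmax,app = Vmax/α with α = 1 + [I]/Ki.
α = Vmax/Vmax,app = 2.44/1.28 = 1.906.
Since α = 1 + [I]/Ki, [I]/Ki = 1.906 − 1 = 0.9062 and Ki = 3.34/0.9062 = 3.69 mM.

3.69 mM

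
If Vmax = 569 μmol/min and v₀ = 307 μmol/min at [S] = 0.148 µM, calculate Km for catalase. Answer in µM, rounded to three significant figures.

0.126 µM

v/Vmax = 307/569 = 0.5395 = [S]/(Km+[S]).
So Km + [S] = [S]/0.5395 = 0.2743 µM, giving Km = 0.2743 − 0.148 = 0.126 µM.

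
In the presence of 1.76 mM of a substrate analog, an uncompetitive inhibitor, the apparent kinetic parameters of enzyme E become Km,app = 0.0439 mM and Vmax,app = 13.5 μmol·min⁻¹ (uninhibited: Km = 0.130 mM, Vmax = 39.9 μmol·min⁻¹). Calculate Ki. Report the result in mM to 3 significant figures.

0.900 mM

Uncompetitive: Vmax,app = Vmax/α (and Km,app = Km/α) with α = 1 + [I]/Ki.
α = Vmax/Vmax,app = 39.9/13.5 = 2.956.
Since α = 1 + [I]/Ki, [I]/Ki = 2.956 − 1 = 1.956 and Ki = 1.76/1.956 = 0.900 mM.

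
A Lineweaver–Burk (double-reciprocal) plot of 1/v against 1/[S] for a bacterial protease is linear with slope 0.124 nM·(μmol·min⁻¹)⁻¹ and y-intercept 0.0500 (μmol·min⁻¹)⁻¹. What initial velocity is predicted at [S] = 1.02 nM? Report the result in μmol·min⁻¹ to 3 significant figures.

5.83 μmol·min⁻¹

The y-intercept is 1/Vmax, so Vmax = 1/0.0500 = 20.0 μmol·min⁻¹.
The slope is Km/Vmax, so Km = 0.124 × 20.0 = 2.48 nM.
Then v = 20.0 × 1.02/(2.48 + 1.02) = 5.83 μmol·min⁻¹.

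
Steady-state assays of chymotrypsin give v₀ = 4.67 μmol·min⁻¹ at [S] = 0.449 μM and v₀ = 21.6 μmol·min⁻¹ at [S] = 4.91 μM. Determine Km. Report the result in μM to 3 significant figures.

From v = Vmax[S]/(Km+[S]), each point gives Vmax = v(Km+[S])/[S].
Equating: 4.67(Km+0.449)/0.449 = 21.6(Km+4.91)/4.91.
10.40·Km + 4.67 = 4.399·Km + 21.6, so (10.40 − 4.399)·Km = 21.6 − 4.67.
Km = 16.93/6.002 = 2.82 μM; then Vmax = 4.67(2.82+0.449)/0.449 = 34.0 μmol·min⁻¹.

2.82 μM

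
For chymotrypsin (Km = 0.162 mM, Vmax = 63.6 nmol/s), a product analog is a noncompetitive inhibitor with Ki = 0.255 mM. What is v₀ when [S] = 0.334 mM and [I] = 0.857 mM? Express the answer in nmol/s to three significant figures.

With α = 1 + [I]/Ki = 1 + 0.857/0.255 = 4.361, the noncompetitive rate law is v = (Vmax/α)·[S] / (Km + [S]).
v = (63.6/4.361)×0.334 / (0.162 + 0.334) = 4.871/0.4960 = 9.82 nmol/s.

9.82 nmol/s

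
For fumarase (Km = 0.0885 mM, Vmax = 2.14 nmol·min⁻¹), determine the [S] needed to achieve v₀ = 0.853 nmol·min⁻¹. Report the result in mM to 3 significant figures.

0.0587 mM

Rearranging v = Vmax[S]/(Km+[S]) gives [S] = Km·v/(Vmax − v).
[S] = 0.0885 × 0.853 / (2.14 − 0.853) = 0.07549/1.287 = 0.0587 mM.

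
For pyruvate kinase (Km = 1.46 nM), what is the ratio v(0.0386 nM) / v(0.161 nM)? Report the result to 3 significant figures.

Since Vmax cancels, v₂/v₁ = [S]₂(Km+[S]₁) / [S]₁(Km+[S]₂).
= 0.0386×(1.46+0.161) / (0.161×(1.46+0.0386)) = 0.06257/0.2413 = 0.259.

0.259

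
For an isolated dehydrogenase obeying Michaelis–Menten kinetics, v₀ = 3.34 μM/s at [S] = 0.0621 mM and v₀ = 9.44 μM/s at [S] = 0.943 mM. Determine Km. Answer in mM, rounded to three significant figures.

From v = Vmax[S]/(Km+[S]), each point gives Vmax = v(Km+[S])/[S].
Equating: 3.34(Km+0.0621)/0.0621 = 9.44(Km+0.943)/0.943.
53.78·Km + 3.34 = 10.01·Km + 9.44, so (53.78 − 10.01)·Km = 9.44 − 3.34.
Km = 6.100/43.77 = 0.139 mM; then Vmax = 3.34(0.139+0.0621)/0.0621 = 10.8 μM/s.

0.139 mM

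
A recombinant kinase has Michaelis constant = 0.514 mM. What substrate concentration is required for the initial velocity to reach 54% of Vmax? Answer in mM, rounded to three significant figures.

0.603 mM

v/Vmax = [S]/(Km+[S]) = 0.54, so [S] = Km·0.54/(1 − 0.54) = 0.514 × 1.174.
[S] = 0.603 mM.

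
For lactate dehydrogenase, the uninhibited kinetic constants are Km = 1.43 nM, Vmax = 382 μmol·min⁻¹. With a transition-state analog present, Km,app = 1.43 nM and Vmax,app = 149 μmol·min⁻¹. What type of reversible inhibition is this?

noncompetitive

Vmax decreases (382 → 149 μmol·min⁻¹) while Km is unchanged — pure noncompetitive inhibition.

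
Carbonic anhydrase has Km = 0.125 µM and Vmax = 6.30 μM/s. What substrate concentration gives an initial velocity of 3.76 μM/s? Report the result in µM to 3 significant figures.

0.185 µM

Rearranging v = Vmax[S]/(Km+[S]) gives [S] = Km·v/(Vmax − v).
[S] = 0.125 × 3.76 / (6.30 − 3.76) = 0.4700/2.540 = 0.185 µM.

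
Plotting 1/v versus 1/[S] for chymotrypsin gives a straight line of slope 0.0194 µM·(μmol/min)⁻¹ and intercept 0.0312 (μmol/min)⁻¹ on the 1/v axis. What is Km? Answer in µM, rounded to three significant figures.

0.622 µM

y-intercept = 1/Vmax ⇒ Vmax = 32.1 μmol/min; slope = Km/Vmax ⇒ Km = slope × Vmax.
Km = 0.0194 × 32.1 = 0.622 µM.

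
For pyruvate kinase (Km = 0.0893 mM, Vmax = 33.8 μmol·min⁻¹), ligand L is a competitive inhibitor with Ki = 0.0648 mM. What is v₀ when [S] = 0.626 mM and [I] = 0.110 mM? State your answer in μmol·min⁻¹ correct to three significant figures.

With α = 1 + [I]/Ki = 1 + 0.110/0.0648 = 2.698, the competitive rate law is v = Vmax[S] / (αKm + [S]).
v = 33.8×0.626 / (2.698×0.0893 + 0.626) = 21.16/0.8669 = 24.4 μmol·min⁻¹.

24.4 μmol·min⁻¹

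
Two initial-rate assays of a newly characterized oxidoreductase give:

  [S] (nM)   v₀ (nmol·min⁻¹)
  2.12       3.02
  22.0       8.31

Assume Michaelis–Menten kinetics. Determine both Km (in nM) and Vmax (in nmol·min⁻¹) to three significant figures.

From v = Vmax[S]/(Km+[S]), each point gives Vmax = v(Km+[S])/[S].
Equating: 3.02(Km+2.12)/2.12 = 8.31(Km+22.0)/22.0.
1.425·Km + 3.02 = 0.3777·Km + 8.31, so (1.425 − 0.3777)·Km = 8.31 − 3.02.
Km = 5.290/1.047 = 5.05 nM; then Vmax = 3.02(5.05+2.12)/2.12 = 10.2 nmol·min⁻¹.

Km = 5.05 nM; Vmax = 10.2 nmol·min⁻¹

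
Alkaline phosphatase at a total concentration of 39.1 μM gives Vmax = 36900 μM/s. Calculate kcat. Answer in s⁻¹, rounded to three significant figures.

944 s⁻¹

kcat = Vmax/[E]total = 36900 μM/s / 39.1 μM = 944 s⁻¹.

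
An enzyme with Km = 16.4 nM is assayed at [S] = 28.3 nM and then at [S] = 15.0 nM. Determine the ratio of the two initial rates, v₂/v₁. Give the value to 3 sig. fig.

0.755

The fractional saturations are [S]/(Km+[S]) = 28.3/44.70 = 0.6331 and 15.0/31.40 = 0.4777.
v₂/v₁ is just their ratio: 0.4777/0.6331 = 0.755.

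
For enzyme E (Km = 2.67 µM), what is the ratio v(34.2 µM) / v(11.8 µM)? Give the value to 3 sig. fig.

1.14

Since Vmax cancels, v₂/v₁ = [S]₂(Km+[S]₁) / [S]₁(Km+[S]₂).
= 34.2×(2.67+11.8) / (11.8×(2.67+34.2)) = 494.9/435.1 = 1.14.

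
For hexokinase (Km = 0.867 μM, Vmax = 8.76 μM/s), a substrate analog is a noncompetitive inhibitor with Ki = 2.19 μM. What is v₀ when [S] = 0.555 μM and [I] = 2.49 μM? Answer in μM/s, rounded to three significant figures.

α = 1 + [I]/Ki = 1 + 2.49/2.19 = 2.137.
For a noncompetitive inhibitor, Vmax is reduced to Vmax/α while Km is unchanged: Km,app = 0.867 μM, Vmax,app = 4.10 μM/s.
v = Vmax,app·[S]/(Km,app + [S]) = 4.10 × 0.555/(0.867 + 0.555) = 1.60 μM/s.

1.60 μM/s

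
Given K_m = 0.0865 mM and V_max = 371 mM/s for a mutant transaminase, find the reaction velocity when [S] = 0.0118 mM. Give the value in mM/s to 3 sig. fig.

44.5 mM/s

v = Vmax·[S]/(Km + [S]) = 371 × 0.0118 / (0.0865 + 0.0118)
  = 4.378 / 0.09830 = 44.5 mM/s.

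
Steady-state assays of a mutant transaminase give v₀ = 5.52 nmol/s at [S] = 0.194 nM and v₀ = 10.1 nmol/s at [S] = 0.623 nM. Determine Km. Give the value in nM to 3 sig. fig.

0.374 nM

In reciprocal form, 1/v = (Km/Vmax)·(1/[S]) + 1/Vmax. The two points give (1/[S], 1/v) = (5.155, 0.1812) and (1.605, 0.09901).
Slope = (0.1812 − 0.09901)/(5.155 − 1.605) = 0.02314; intercept = 0.1812 − 0.02314×5.155 = 0.06186.
Vmax = 1/intercept = 16.2 nmol/s; Km = slope × Vmax = 0.02314 × 16.2 = 0.374 nM.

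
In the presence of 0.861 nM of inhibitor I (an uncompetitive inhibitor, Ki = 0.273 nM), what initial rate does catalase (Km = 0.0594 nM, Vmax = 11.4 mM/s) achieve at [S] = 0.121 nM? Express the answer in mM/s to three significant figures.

2.45 mM/s

With α = 1 + [I]/Ki = 1 + 0.861/0.273 = 4.154, the uncompetitive rate law is v = (Vmax/α)·[S] / (Km/α + [S]).
v = (11.4/4.154)×0.121 / (0.0594/4.154 + 0.121) = 0.3321/0.1353 = 2.45 mM/s.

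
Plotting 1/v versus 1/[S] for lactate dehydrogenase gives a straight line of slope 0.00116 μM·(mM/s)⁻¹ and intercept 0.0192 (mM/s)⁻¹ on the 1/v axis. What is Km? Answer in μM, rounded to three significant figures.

0.0604 μM

y-intercept = 1/Vmax ⇒ Vmax = 52.1 mM/s; slope = Km/Vmax ⇒ Km = slope × Vmax.
Km = 0.00116 × 52.1 = 0.0604 μM.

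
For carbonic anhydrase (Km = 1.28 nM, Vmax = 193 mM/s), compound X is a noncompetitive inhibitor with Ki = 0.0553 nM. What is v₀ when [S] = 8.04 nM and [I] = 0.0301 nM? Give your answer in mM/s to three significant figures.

108 mM/s

α = 1 + [I]/Ki = 1 + 0.0301/0.0553 = 1.544.
For a noncompetitive inhibitor, Vmax is reduced to Vmax/α while Km is unchanged: Km,app = 1.28 nM, Vmax,app = 125 mM/s.
v = Vmax,app·[S]/(Km,app + [S]) = 125 × 8.04/(1.28 + 8.04) = 108 mM/s.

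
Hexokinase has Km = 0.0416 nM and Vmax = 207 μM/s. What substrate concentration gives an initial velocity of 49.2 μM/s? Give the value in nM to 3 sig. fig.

Rearranging v = Vmax[S]/(Km+[S]) gives [S] = Km·v/(Vmax − v).
[S] = 0.0416 × 49.2 / (207 − 49.2) = 2.047/157.8 = 0.0130 nM.

0.0130 nM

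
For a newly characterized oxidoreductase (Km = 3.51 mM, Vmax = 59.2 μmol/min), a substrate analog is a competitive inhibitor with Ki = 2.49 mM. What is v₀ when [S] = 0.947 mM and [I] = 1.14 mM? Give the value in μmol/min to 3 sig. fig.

With α = 1 + [I]/Ki = 1 + 1.14/2.49 = 1.458, the competitive rate law is v = Vmax[S] / (αKm + [S]).
v = 59.2×0.947 / (1.458×3.51 + 0.947) = 56.06/6.064 = 9.25 μmol/min.

9.25 μmol/min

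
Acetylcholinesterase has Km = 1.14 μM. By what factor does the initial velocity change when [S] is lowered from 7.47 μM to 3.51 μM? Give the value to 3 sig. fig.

Since Vmax cancels, v₂/v₁ = [S]₂(Km+[S]₁) / [S]₁(Km+[S]₂).
= 3.51×(1.14+7.47) / (7.47×(1.14+3.51)) = 30.22/34.74 = 0.870.

0.870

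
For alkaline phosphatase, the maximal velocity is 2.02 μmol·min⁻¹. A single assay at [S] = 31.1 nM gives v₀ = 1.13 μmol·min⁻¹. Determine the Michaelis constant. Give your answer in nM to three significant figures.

From v = Vmax[S]/(Km+[S]), Km = [S](Vmax − v)/v.
Km = 31.1 × (2.02 − 1.13) / 1.13 = 27.68/1.13 = 24.5 nM.

24.5 nM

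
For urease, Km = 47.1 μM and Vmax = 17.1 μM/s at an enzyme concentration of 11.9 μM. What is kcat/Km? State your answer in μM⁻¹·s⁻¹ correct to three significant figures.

kcat = Vmax/[E]total = 17.1/11.9 = 1.44 s⁻¹.
kcat/Km = 1.44/47.1 = 0.0305 μM⁻¹·s⁻¹.

0.0305 μM⁻¹·s⁻¹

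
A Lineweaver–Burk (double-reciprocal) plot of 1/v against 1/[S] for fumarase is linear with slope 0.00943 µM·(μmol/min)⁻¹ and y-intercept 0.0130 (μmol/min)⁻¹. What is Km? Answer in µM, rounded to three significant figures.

0.725 µM

y-intercept = 1/Vmax ⇒ Vmax = 76.9 μmol/min; slope = Km/Vmax ⇒ Km = slope × Vmax.
Km = 0.00943 × 76.9 = 0.725 µM.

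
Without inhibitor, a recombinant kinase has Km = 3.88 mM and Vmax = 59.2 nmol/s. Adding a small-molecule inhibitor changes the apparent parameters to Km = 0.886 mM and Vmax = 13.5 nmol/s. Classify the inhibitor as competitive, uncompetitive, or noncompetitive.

Both Km and Vmax decrease by the same factor (~4.38-fold) — characteristic of uncompetitive inhibition.

uncompetitive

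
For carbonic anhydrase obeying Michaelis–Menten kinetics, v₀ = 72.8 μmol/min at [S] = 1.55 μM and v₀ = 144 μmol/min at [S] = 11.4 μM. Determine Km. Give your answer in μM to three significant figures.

In reciprocal form, 1/v = (Km/Vmax)·(1/[S]) + 1/Vmax. The two points give (1/[S], 1/v) = (0.6452, 0.01374) and (0.08772, 0.006944).
Slope = (0.01374 − 0.006944)/(0.6452 − 0.08772) = 0.01218; intercept = 0.01374 − 0.01218×0.6452 = 0.005876.
Vmax = 1/intercept = 170 μmol/min; Km = slope × Vmax = 0.01218 × 170 = 2.07 μM.

2.07 μM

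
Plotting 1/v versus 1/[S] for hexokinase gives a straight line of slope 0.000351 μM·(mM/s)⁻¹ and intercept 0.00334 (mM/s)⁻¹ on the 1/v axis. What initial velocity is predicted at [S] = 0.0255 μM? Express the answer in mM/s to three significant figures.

58.5 mM/s

The y-intercept is 1/Vmax, so Vmax = 1/0.00334 = 299 mM/s.
The slope is Km/Vmax, so Km = 0.000351 × 299 = 0.105 μM.
Then v = 299 × 0.0255/(0.105 + 0.0255) = 58.5 mM/s.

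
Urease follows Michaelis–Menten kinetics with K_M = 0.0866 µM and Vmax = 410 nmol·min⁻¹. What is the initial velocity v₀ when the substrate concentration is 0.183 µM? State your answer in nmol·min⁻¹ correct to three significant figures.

278 nmol·min⁻¹

[S]/(Km+[S]) = 0.183/0.2696 = 0.6788, the fractional saturation.
v = 0.6788 × Vmax = 0.6788 × 410 = 278 nmol·min⁻¹.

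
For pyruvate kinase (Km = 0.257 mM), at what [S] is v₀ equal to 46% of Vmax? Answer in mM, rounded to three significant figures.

v/Vmax = [S]/(Km+[S]) = 0.46, so [S] = Km·0.46/(1 − 0.46) = 0.257 × 0.8519.
[S] = 0.219 mM.

0.219 mM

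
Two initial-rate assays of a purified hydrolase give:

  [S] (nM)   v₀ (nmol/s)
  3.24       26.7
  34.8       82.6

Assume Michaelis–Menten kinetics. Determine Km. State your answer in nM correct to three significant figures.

9.53 nM

In reciprocal form, 1/v = (Km/Vmax)·(1/[S]) + 1/Vmax. The two points give (1/[S], 1/v) = (0.3086, 0.03745) and (0.02874, 0.01211).
Slope = (0.03745 − 0.01211)/(0.3086 − 0.02874) = 0.09055; intercept = 0.03745 − 0.09055×0.3086 = 0.009504.
Vmax = 1/intercept = 105 nmol/s; Km = slope × Vmax = 0.09055 × 105 = 9.53 nM.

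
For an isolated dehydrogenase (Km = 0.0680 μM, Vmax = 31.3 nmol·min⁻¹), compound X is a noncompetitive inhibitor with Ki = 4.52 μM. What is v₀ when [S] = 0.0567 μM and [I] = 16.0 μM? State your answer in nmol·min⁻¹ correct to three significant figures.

3.13 nmol·min⁻¹

α = 1 + [I]/Ki = 1 + 16.0/4.52 = 4.540.
For a noncompetitive inhibitor, Vmax is reduced to Vmax/α while Km is unchanged: Km,app = 0.0680 μM, Vmax,app = 6.89 nmol·min⁻¹.
v = Vmax,app·[S]/(Km,app + [S]) = 6.89 × 0.0567/(0.0680 + 0.0567) = 3.13 nmol·min⁻¹.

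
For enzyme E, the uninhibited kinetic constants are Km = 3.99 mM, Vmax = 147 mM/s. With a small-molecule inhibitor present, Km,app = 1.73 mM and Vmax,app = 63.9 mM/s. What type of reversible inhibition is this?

uncompetitive

Both Km and Vmax decrease by the same factor (~2.30-fold) — characteristic of uncompetitive inhibition.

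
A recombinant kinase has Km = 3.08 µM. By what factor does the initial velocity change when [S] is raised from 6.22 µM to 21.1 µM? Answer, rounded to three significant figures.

1.30

Since Vmax cancels, v₂/v₁ = [S]₂(Km+[S]₁) / [S]₁(Km+[S]₂).
= 21.1×(3.08+6.22) / (6.22×(3.08+21.1)) = 196.2/150.4 = 1.30.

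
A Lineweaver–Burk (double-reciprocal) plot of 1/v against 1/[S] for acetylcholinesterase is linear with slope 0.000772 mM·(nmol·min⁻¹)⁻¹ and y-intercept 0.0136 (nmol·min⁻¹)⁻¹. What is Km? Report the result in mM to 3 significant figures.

0.0568 mM

y-intercept = 1/Vmax ⇒ Vmax = 73.5 nmol·min⁻¹; slope = Km/Vmax ⇒ Km = slope × Vmax.
Km = 0.000772 × 73.5 = 0.0568 mM.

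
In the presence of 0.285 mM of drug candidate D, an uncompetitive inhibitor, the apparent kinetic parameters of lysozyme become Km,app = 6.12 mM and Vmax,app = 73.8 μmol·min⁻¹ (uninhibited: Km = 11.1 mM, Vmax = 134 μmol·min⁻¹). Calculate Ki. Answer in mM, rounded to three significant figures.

Uncompetitive: Vmax,app = Vmax/α (and Km,app = Km/α) with α = 1 + [I]/Ki.
α = Vmax/Vmax,app = 134/73.8 = 1.816.
Since α = 1 + [I]/Ki, [I]/Ki = 1.816 − 1 = 0.8157 and Ki = 0.285/0.8157 = 0.349 mM.

0.349 mM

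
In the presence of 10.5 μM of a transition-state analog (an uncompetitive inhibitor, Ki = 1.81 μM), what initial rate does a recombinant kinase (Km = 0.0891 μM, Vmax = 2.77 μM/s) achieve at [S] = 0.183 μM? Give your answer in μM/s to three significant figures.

0.380 μM/s

α = 1 + [I]/Ki = 1 + 10.5/1.81 = 6.801.
For an uncompetitive inhibitor, both parameters are divided by α, giving Vmax/α and Km/α: Km,app = 0.0131 μM, Vmax,app = 0.407 μM/s.
v = Vmax,app·[S]/(Km,app + [S]) = 0.407 × 0.183/(0.0131 + 0.183) = 0.380 μM/s.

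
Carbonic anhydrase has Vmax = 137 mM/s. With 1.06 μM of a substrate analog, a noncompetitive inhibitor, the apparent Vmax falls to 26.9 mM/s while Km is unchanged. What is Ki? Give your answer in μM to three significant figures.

Noncompetitive: Vmax,app = Vmax/α with α = 1 + [I]/Ki.
α = Vmax/Vmax,app = 137/26.9 = 5.093.
Since α = 1 + [I]/Ki, [I]/Ki = 5.093 − 1 = 4.093 and Ki = 1.06/4.093 = 0.259 μM.

0.259 μM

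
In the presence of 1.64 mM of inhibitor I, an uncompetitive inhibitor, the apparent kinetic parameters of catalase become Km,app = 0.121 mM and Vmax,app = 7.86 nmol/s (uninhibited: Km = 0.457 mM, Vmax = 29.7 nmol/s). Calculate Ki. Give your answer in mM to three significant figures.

0.590 mM

Uncompetitive: Vmax,app = Vmax/α (and Km,app = Km/α) with α = 1 + [I]/Ki.
α = Vmax/Vmax,app = 29.7/7.86 = 3.779.
Since α = 1 + [I]/Ki, [I]/Ki = 3.779 − 1 = 2.779 and Ki = 1.64/2.779 = 0.590 mM.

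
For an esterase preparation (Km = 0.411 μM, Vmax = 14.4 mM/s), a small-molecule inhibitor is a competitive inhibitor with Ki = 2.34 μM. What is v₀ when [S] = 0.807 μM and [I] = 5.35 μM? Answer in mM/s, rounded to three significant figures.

α = 1 + [I]/Ki = 1 + 5.35/2.34 = 3.286.
For a competitive inhibitor, Vmax is unchanged and the apparent Km becomes α·Km: Km,app = 1.35 μM, Vmax,app = 14.4 mM/s.
v = Vmax,app·[S]/(Km,app + [S]) = 14.4 × 0.807/(1.35 + 0.807) = 5.39 mM/s.

5.39 mM/s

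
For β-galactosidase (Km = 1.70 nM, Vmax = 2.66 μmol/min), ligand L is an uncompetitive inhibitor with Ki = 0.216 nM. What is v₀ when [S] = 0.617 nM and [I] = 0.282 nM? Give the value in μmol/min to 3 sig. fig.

0.526 μmol/min

With α = 1 + [I]/Ki = 1 + 0.282/0.216 = 2.306, the uncompetitive rate law is v = (Vmax/α)·[S] / (Km/α + [S]).
v = (2.66/2.306)×0.617 / (1.70/2.306 + 0.617) = 0.7119/1.354 = 0.526 μmol/min.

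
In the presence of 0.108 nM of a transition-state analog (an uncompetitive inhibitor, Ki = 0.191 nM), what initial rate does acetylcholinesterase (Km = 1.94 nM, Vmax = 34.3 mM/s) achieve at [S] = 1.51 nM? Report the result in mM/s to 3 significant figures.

12.0 mM/s

With α = 1 + [I]/Ki = 1 + 0.108/0.191 = 1.565, the uncompetitive rate law is v = (Vmax/α)·[S] / (Km/α + [S]).
v = (34.3/1.565)×1.51 / (1.94/1.565 + 1.51) = 33.09/2.749 = 12.0 mM/s.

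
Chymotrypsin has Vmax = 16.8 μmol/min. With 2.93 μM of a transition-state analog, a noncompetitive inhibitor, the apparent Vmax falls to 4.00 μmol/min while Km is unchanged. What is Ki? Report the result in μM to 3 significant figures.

Noncompetitive: Vmax,app = Vmax/α with α = 1 + [I]/Ki.
α = Vmax/Vmax,app = 16.8/4.00 = 4.200.
Ki = [I]/(α − 1) = 2.93/3.200 = 0.916 μM.

0.916 μM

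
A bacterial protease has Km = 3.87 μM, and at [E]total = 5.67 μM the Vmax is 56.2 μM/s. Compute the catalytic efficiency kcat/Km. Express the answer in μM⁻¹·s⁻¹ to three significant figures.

2.56 μM⁻¹·s⁻¹

kcat = Vmax/[E]total = 56.2/5.67 = 9.91 s⁻¹.
kcat/Km = 9.91/3.87 = 2.56 μM⁻¹·s⁻¹.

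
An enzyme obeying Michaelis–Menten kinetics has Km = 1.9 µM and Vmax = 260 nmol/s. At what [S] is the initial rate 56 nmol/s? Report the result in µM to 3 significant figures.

Rearranging v = Vmax[S]/(Km+[S]) gives [S] = Km·v/(Vmax − v).
[S] = 1.9 × 56 / (260 − 56) = 106.4/204.0 = 0.522 µM.

0.522 µM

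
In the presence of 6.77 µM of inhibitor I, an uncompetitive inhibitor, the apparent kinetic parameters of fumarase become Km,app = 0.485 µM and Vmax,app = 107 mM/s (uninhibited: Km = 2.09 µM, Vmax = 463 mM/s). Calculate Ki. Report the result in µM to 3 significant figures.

Uncompetitive: Vmax,app = Vmax/α (and Km,app = Km/α) with α = 1 + [I]/Ki.
α = Vmax/Vmax,app = 463/107 = 4.327.
Ki = [I]/(α − 1) = 6.77/3.327 = 2.03 µM.

2.03 µM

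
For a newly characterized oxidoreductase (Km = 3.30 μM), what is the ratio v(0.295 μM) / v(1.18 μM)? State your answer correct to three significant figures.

Since Vmax cancels, v₂/v₁ = [S]₂(Km+[S]₁) / [S]₁(Km+[S]₂).
= 0.295×(3.30+1.18) / (1.18×(3.30+0.295)) = 1.322/4.242 = 0.312.

0.312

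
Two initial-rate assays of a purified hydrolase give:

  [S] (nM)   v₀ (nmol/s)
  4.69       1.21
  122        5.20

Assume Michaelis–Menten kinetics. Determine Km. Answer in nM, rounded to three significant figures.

From v = Vmax[S]/(Km+[S]), each point gives Vmax = v(Km+[S])/[S].
Equating: 1.21(Km+4.69)/4.69 = 5.20(Km+122)/122.
0.2580·Km + 1.21 = 0.04262·Km + 5.20, so (0.2580 − 0.04262)·Km = 5.20 − 1.21.
Km = 3.990/0.2154 = 18.5 nM; then Vmax = 1.21(18.5+4.69)/4.69 = 5.99 nmol/s.

18.5 nM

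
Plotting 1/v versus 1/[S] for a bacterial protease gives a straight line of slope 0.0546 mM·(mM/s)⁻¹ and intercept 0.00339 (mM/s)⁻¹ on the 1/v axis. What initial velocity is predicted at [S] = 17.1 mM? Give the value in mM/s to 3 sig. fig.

The y-intercept is 1/Vmax, so Vmax = 1/0.00339 = 295 mM/s.
The slope is Km/Vmax, so Km = 0.0546 × 295 = 16.1 mM.
Then v = 295 × 17.1/(16.1 + 17.1) = 152 mM/s.

152 mM/s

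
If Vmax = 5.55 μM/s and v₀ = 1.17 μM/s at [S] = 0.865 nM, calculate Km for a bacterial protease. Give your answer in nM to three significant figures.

3.24 nM

From v = Vmax[S]/(Km+[S]), Km = [S](Vmax − v)/v.
Km = 0.865 × (5.55 − 1.17) / 1.17 = 3.789/1.17 = 3.24 nM.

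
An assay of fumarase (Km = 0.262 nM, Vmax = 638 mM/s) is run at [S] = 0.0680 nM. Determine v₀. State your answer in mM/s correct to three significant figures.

v = Vmax·[S]/(Km + [S]) = 638 × 0.0680 / (0.262 + 0.0680)
  = 43.38 / 0.3300 = 131 mM/s.

131 mM/s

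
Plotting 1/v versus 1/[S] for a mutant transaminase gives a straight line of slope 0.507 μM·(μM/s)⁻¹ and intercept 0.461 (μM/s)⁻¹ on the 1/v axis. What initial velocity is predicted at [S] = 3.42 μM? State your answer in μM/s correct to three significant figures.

1.64 μM/s

The y-intercept is 1/Vmax, so Vmax = 1/0.461 = 2.17 μM/s.
The slope is Km/Vmax, so Km = 0.507 × 2.17 = 1.10 μM.
Then v = 2.17 × 3.42/(1.10 + 3.42) = 1.64 μM/s.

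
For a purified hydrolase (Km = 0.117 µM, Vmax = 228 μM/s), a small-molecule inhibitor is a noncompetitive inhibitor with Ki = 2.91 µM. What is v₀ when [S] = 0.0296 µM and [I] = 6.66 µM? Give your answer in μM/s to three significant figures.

14.0 μM/s

α = 1 + [I]/Ki = 1 + 6.66/2.91 = 3.289.
For a noncompetitive inhibitor, Vmax is reduced to Vmax/α while Km is unchanged: Km,app = 0.117 µM, Vmax,app = 69.3 μM/s.
v = Vmax,app·[S]/(Km,app + [S]) = 69.3 × 0.0296/(0.117 + 0.0296) = 14.0 μM/s.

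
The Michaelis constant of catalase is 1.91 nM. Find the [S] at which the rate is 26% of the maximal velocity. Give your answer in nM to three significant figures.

0.671 nM

v/Vmax = [S]/(Km+[S]) = 0.26, so [S] = Km·0.26/(1 − 0.26) = 1.91 × 0.3514.
[S] = 0.671 nM.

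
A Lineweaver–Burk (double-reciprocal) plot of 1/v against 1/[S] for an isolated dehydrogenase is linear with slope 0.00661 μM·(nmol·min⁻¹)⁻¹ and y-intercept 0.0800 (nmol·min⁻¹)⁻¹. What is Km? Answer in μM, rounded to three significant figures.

y-intercept = 1/Vmax ⇒ Vmax = 12.5 nmol·min⁻¹; slope = Km/Vmax ⇒ Km = slope × Vmax.
Km = 0.00661 × 12.5 = 0.0826 μM.

0.0826 μM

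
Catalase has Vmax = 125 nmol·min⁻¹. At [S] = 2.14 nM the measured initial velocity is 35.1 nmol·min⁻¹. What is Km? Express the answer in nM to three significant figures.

5.48 nM

From v = Vmax[S]/(Km+[S]), Km = [S](Vmax − v)/v.
Km = 2.14 × (125 − 35.1) / 35.1 = 192.4/35.1 = 5.48 nM.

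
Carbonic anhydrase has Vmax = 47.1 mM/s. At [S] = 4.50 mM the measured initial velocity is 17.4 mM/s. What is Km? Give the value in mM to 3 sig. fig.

7.68 mM

From v = Vmax[S]/(Km+[S]), Km = [S](Vmax − v)/v.
Km = 4.50 × (47.1 − 17.4) / 17.4 = 133.6/17.4 = 7.68 mM.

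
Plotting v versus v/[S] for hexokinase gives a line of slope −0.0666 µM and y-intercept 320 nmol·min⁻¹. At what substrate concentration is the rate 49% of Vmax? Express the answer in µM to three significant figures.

0.0640 µM

The Eadie–Hofstee slope gives Km = 0.0666 µM (slope = −Km).
v/Vmax = [S]/(Km+[S]) = 0.49 ⇒ [S] = Km·0.49/(1−0.49) = 0.0666 × 0.9608 = 0.0640 µM.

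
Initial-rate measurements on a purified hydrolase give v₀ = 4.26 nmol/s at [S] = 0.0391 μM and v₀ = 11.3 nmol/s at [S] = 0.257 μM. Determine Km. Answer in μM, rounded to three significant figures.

In reciprocal form, 1/v = (Km/Vmax)·(1/[S]) + 1/Vmax. The two points give (1/[S], 1/v) = (25.58, 0.2347) and (3.891, 0.08850).
Slope = (0.2347 − 0.08850)/(25.58 − 3.891) = 0.006744; intercept = 0.2347 − 0.006744×25.58 = 0.06225.
Vmax = 1/intercept = 16.1 nmol/s; Km = slope × Vmax = 0.006744 × 16.1 = 0.108 μM.

0.108 μM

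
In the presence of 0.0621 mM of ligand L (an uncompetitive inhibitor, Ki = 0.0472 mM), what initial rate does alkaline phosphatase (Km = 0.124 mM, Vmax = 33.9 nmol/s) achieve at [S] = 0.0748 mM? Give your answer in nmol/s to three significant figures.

8.53 nmol/s

With α = 1 + [I]/Ki = 1 + 0.0621/0.0472 = 2.316, the uncompetitive rate law is v = (Vmax/α)·[S] / (Km/α + [S]).
v = (33.9/2.316)×0.0748 / (0.124/2.316 + 0.0748) = 1.095/0.1283 = 8.53 nmol/s.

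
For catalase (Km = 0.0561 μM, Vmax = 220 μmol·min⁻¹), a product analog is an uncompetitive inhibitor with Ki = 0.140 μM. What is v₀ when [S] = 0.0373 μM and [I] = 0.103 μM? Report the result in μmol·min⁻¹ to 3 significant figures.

67.9 μmol·min⁻¹

With α = 1 + [I]/Ki = 1 + 0.103/0.140 = 1.736, the uncompetitive rate law is v = (Vmax/α)·[S] / (Km/α + [S]).
v = (220/1.736)×0.0373 / (0.0561/1.736 + 0.0373) = 4.728/0.06962 = 67.9 μmol·min⁻¹.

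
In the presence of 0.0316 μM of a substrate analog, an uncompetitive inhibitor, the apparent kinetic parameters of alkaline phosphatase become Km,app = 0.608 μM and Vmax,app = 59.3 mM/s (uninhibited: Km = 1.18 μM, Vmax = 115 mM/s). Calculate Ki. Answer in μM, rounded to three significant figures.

0.0336 μM

Uncompetitive: Vmax,app = Vmax/α (and Km,app = Km/α) with α = 1 + [I]/Ki.
α = Vmax/Vmax,app = 115/59.3 = 1.939.
Ki = [I]/(α − 1) = 0.0316/0.9393 = 0.0336 μM.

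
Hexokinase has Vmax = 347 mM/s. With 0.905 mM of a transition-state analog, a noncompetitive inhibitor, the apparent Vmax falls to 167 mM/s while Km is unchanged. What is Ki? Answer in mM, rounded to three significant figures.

Noncompetitive: Vmax,app = Vmax/α with α = 1 + [I]/Ki.
α = Vmax/Vmax,app = 347/167 = 2.078.
Since α = 1 + [I]/Ki, [I]/Ki = 2.078 − 1 = 1.078 and Ki = 0.905/1.078 = 0.840 mM.

0.840 mM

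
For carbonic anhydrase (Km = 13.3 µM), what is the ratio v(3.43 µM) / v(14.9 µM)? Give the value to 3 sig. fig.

0.388

Since Vmax cancels, v₂/v₁ = [S]₂(Km+[S]₁) / [S]₁(Km+[S]₂).
= 3.43×(13.3+14.9) / (14.9×(13.3+3.43)) = 96.73/249.3 = 0.388.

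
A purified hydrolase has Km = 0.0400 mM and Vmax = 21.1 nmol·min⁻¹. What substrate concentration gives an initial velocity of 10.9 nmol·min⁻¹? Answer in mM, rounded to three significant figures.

0.0427 mM

The required fractional saturation is v/Vmax = 10.9/21.1 = 0.5166.
Then [S]/(Km+[S]) = 0.5166 ⇒ [S] = 0.0400 × 0.5166/(1 − 0.5166) = 0.0427 mM.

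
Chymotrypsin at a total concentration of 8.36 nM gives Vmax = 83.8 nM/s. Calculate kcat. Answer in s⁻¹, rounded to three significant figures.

10.0 s⁻¹

kcat = Vmax/[E]total = 83.8 nM/s / 8.36 nM = 10.0 s⁻¹.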